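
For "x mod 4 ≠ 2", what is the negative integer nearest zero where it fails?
Testing negative integers from -1 downward:
x = -1: LHS = (-1) mod 4 = 3; 3 ≠ 2 — holds
x = -2: LHS = (-2) mod 4 = 2; 2 ≠ 2 — FAILS  ← closest negative counterexample to 0

Answer: x = -2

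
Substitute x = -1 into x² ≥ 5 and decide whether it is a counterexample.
Substitute x = -1 into the relation:
x = -1: LHS = (-1)² = 1; 1 ≥ 5 — FAILS

Since the claim fails at x = -1, this value is a counterexample.

Answer: Yes, x = -1 is a counterexample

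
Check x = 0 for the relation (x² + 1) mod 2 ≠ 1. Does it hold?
x = 0: LHS = (0² + 1) mod 2 = 1 mod 2 = 1; 1 ≠ 1 — FAILS

The relation fails at x = 0, so x = 0 is a counterexample.

Answer: No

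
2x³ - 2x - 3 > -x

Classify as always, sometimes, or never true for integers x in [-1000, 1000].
Holds at x = 2: LHS = 2·2³ - 2·2 - 3 = 9; 9 > -2 — holds
Fails at x = 0: LHS = 2·0³ - 2·0 - 3 = -3, RHS = -0 = 0; -3 > 0 — FAILS
It is satisfied by some integers in the range but not all.

Answer: Sometimes true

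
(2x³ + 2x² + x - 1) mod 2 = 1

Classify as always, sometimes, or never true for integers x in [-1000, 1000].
Holds at x = 0: LHS = (2·0³ + 2·0² + 0 - 1) mod 2 = (-1) mod 2 = 1; 1 = 1 — holds
Fails at x = 1: LHS = (2·1³ + 2·1² + 1 - 1) mod 2 = 4 mod 2 = 0; 0 = 1 — FAILS
It is satisfied by some integers in the range but not all.

Answer: Sometimes true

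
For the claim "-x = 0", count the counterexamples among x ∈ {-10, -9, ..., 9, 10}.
Counterexamples in [-10, 10]: {-10, -9, -8, -7, -6, -5, -4, -3, -2, -1, 1, 2, 3, 4, 5, 6, 7, 8, 9, 10}.

Counting them gives 20 values.

Answer: 20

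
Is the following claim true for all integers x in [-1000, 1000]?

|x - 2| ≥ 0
An absolute value is never negative, so the left side is ≥ 0 for every x, while the right side is 0. Tightest case in [-1000, 1000] is x = 2:
x = 2: LHS = |2 - 2| = |0| = 0; 0 ≥ 0 — holds
Hence LHS − RHS is never negative, i.e. LHS ≥ RHS throughout, so the relation holds for every integer in [-1000, 1000].

No counterexample exists.

Answer: True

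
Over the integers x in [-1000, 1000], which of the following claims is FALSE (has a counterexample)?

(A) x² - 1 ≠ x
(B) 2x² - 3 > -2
(A) Track d = LHS − RHS over the integers in [-1000, 1000]. Equality would need d = 0, but d changes sign only between consecutive integers, jumping over 0:
x = -1: LHS = (-1)² - 1 = 0; 0 ≠ -1 — holds  (d = 1)
x = 0: LHS = 0² - 1 = -1; -1 ≠ 0 — holds  (d = -1)
x = 1: LHS = 1² - 1 = 0; 0 ≠ 1 — holds  (d = -1)
x = 2: LHS = 2² - 1 = 3; 3 ≠ 2 — holds  (d = 1)
Away from these crossings d keeps a constant sign, and checking every integer in [-1000, 1000] confirms d ≠ 0 throughout. Hence the two sides are never equal, so the relation holds for every integer in [-1000, 1000].

(B) x = 0: LHS = 2·0² - 3 = -3; -3 > -2 — FAILS

Only (B) has a counterexample.

Answer: B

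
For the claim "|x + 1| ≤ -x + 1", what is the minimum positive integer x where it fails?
Testing positive integers:
x = 1: LHS = |1 + 1| = |2| = 2, RHS = -1 + 1 = 0; 2 ≤ 0 — FAILS  ← smallest positive counterexample

Answer: x = 1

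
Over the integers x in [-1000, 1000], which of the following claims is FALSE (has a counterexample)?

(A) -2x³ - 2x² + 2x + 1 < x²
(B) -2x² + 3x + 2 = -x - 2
(A) x = 0: LHS = -2·0³ - 2·0² + 2·0 + 1 = 1, RHS = 0² = 0; 1 < 0 — FAILS
(B) x = 0: LHS = -2·0² + 3·0 + 2 = 2, RHS = -0 - 2 = -2; 2 = -2 — FAILS

Answer: Both A and B are false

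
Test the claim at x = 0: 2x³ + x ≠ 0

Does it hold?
x = 0: LHS = 2·0³ + 0 = 0; 0 ≠ 0 — FAILS

The relation fails at x = 0, so x = 0 is a counterexample.

Answer: No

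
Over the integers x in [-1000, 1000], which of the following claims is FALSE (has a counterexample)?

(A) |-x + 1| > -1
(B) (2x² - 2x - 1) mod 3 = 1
(A) An absolute value is never negative, so the left side is ≥ 0 for every x, while the right side is -1. Tightest case in [-1000, 1000] is x = 1:
x = 1: LHS = |-1 + 1| = |0| = 0; 0 > -1 — holds
Hence LHS − RHS is never zero or negative, i.e. LHS > RHS throughout, so the relation holds for every integer in [-1000, 1000].

(B) x = 0: LHS = (2·0² - 2·0 - 1) mod 3 = (-1) mod 3 = 2; 2 = 1 — FAILS

Only (B) has a counterexample.

Answer: B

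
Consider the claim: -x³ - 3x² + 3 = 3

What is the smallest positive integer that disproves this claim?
Testing positive integers:
x = 1: LHS = -1³ - 3·1² + 3 = -1; -1 = 3 — FAILS  ← smallest positive counterexample

Answer: x = 1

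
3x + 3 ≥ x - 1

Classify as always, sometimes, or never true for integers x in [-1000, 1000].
Holds at x = 0: LHS = 3·0 + 3 = 3, RHS = 0 - 1 = -1; 3 ≥ -1 — holds
Fails at x = -3: LHS = 3·(-3) + 3 = -6, RHS = (-3) - 1 = -4; -6 ≥ -4 — FAILS
It is satisfied by some integers in the range but not all.

Answer: Sometimes true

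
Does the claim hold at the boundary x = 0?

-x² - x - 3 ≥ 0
x = 0: LHS = -0² - 0 - 3 = -3; -3 ≥ 0 — FAILS

The relation fails at x = 0, so x = 0 is a counterexample.

Answer: No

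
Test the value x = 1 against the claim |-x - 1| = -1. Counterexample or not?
Substitute x = 1 into the relation:
x = 1: LHS = |-1 - 1| = |-2| = 2; 2 = -1 — FAILS

Since the claim fails at x = 1, this value is a counterexample.

Answer: Yes, x = 1 is a counterexample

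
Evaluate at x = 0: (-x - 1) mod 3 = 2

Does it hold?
x = 0: LHS = (-0 - 1) mod 3 = (-1) mod 3 = 2; 2 = 2 — holds

The relation is satisfied at x = 0.

Answer: Yes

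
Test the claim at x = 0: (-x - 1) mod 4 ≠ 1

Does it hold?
x = 0: LHS = (-0 - 1) mod 4 = (-1) mod 4 = 3; 3 ≠ 1 — holds

The relation is satisfied at x = 0.

Answer: Yes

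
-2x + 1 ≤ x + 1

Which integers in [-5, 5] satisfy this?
Holds for: {0, 1, 2, 3, 4, 5}
Fails for: {-5, -4, -3, -2, -1}

Answer: {0, 1, 2, 3, 4, 5}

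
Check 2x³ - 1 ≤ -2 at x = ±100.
x = 100: LHS = 2·100³ - 1 = 1999999; 1999999 ≤ -2 — FAILS
x = -100: LHS = 2·(-100)³ - 1 = -2000001; -2000001 ≤ -2 — holds

Answer: Partially: fails for x = 100, holds for x = -100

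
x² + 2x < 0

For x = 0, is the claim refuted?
Substitute x = 0 into the relation:
x = 0: LHS = 0² + 2·0 = 0; 0 < 0 — FAILS

Since the claim fails at x = 0, this value is a counterexample.

Answer: Yes, x = 0 is a counterexample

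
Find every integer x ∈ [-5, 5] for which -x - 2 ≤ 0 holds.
Holds for: {-2, -1, 0, 1, 2, 3, 4, 5}
Fails for: {-5, -4, -3}

Answer: {-2, -1, 0, 1, 2, 3, 4, 5}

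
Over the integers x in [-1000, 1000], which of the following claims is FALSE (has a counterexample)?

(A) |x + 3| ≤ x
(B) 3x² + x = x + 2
(A) x = 0: LHS = |0 + 3| = |3| = 3; 3 ≤ 0 — FAILS
(B) x = 0: LHS = 3·0² + 0 = 0, RHS = 0 + 2 = 2; 0 = 2 — FAILS

Answer: Both A and B are false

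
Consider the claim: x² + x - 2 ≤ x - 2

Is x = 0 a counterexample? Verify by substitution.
Substitute x = 0 into the relation:
x = 0: LHS = 0² + 0 - 2 = -2, RHS = 0 - 2 = -2; -2 ≤ -2 — holds

The claim holds here, so x = 0 is not a counterexample. (A counterexample exists elsewhere, e.g. x = 1.)

Answer: No, x = 0 is not a counterexample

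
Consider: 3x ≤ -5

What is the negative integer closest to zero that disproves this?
Testing negative integers from -1 downward:
x = -1: LHS = 3·(-1) = -3; -3 ≤ -5 — FAILS  ← closest negative counterexample to 0

Answer: x = -1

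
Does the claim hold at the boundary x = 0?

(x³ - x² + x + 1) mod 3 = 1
x = 0: LHS = (0³ - 0² + 0 + 1) mod 3 = 1 mod 3 = 1; 1 = 1 — holds

The relation is satisfied at x = 0.

Answer: Yes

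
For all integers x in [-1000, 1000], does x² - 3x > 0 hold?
The claim fails at x = 0:
x = 0: LHS = 0² - 3·0 = 0; 0 > 0 — FAILS

Because a single integer refutes it, the statement is false.

Answer: False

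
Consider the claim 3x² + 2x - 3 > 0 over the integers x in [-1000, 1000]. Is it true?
The claim fails at x = 0:
x = 0: LHS = 3·0² + 2·0 - 3 = -3; -3 > 0 — FAILS

Because a single integer refutes it, the statement is false.

Answer: False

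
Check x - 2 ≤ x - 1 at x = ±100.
x = 100: LHS = 100 - 2 = 98, RHS = 100 - 1 = 99; 98 ≤ 99 — holds
x = -100: LHS = (-100) - 2 = -102, RHS = (-100) - 1 = -101; -102 ≤ -101 — holds

Answer: Yes, holds for both x = 100 and x = -100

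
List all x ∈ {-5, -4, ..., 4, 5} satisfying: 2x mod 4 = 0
Holds for: {-4, -2, 0, 2, 4}
Fails for: {-5, -3, -1, 1, 3, 5}

Answer: {-4, -2, 0, 2, 4}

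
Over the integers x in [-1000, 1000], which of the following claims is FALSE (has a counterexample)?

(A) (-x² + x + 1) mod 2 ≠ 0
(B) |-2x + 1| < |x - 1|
(A) For a polynomial with integer coefficients, its value mod 2 depends only on x mod 2, so it suffices to check one representative of each residue class, x = 0, 1:
x = 0: LHS = (-0² + 0 + 1) mod 2 = 1 mod 2 = 1; 1 ≠ 0 — holds
x = 1: LHS = (-1² + 1 + 1) mod 2 = 1 mod 2 = 1; 1 ≠ 0 — holds
The relation holds in every residue class, so the relation holds for every integer in [-1000, 1000].

(B) x = 0: LHS = |-2·0 + 1| = |1| = 1, RHS = |0 - 1| = |-1| = 1; 1 < 1 — FAILS

Only (B) has a counterexample.

Answer: B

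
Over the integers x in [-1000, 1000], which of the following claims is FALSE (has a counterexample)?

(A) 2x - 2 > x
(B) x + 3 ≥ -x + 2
(A) x = 0: LHS = 2·0 - 2 = -2; -2 > 0 — FAILS
(B) x = -1: LHS = (-1) + 3 = 2, RHS = -(-1) + 2 = 3; 2 ≥ 3 — FAILS

Answer: Both A and B are false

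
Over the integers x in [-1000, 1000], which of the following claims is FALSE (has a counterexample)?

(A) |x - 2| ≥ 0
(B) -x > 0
(A) An absolute value is never negative, so the left side is ≥ 0 for every x, while the right side is 0. Tightest case in [-1000, 1000] is x = 2:
x = 2: LHS = |2 - 2| = |0| = 0; 0 ≥ 0 — holds
Hence LHS − RHS is never negative, i.e. LHS ≥ RHS throughout, so the relation holds for every integer in [-1000, 1000].

(B) x = 0: LHS = -0 = 0; 0 > 0 — FAILS

Only (B) has a counterexample.

Answer: B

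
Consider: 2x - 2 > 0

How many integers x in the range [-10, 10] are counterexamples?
Counterexamples in [-10, 10]: {-10, -9, -8, -7, -6, -5, -4, -3, -2, -1, 0, 1}.

Counting them gives 12 values.

Answer: 12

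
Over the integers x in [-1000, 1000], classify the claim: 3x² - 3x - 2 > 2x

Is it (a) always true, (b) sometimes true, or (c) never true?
Holds at x = -1: LHS = 3·(-1)² - 3·(-1) - 2 = 4, RHS = 2·(-1) = -2; 4 > -2 — holds
Fails at x = 0: LHS = 3·0² - 3·0 - 2 = -2, RHS = 2·0 = 0; -2 > 0 — FAILS
It is satisfied by some integers in the range but not all.

Answer: Sometimes true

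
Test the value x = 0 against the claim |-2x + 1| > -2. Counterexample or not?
Substitute x = 0 into the relation:
x = 0: LHS = |-2·0 + 1| = |1| = 1; 1 > -2 — holds

The relation holds at x = 0, so it is not a counterexample.

Answer: No, x = 0 is not a counterexample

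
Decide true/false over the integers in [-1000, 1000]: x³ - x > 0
The claim fails at x = 0:
x = 0: LHS = 0³ - 0 = 0; 0 > 0 — FAILS

Because a single integer refutes it, the statement is false.

Answer: False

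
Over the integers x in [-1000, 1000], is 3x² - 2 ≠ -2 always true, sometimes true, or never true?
Holds at x = 1: LHS = 3·1² - 2 = 1; 1 ≠ -2 — holds
Fails at x = 0: LHS = 3·0² - 2 = -2; -2 ≠ -2 — FAILS
It is satisfied by some integers in the range but not all.

Answer: Sometimes true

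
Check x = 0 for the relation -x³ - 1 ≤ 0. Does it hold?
x = 0: LHS = -0³ - 1 = -1; -1 ≤ 0 — holds

The relation is satisfied at x = 0.

Answer: Yes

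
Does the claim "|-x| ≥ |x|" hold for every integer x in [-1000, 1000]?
Over all integers in [-1000, 1000], LHS − RHS is smallest at x = 0, where it equals 0:
x = 0: LHS = |-0| = |0| = 0, RHS = |0| = 0; 0 ≥ 0 — holds
At the ends of the range:
x = -1000: LHS = |-(-1000)| = |1000| = 1000, RHS = |-1000| = 1000; 1000 ≥ 1000 — holds
x = 1000: LHS = |-1000| = 1000, RHS = |1000| = 1000; 1000 ≥ 1000 — holds
Hence LHS − RHS is never negative, i.e. LHS ≥ RHS throughout, so the relation holds for every integer in [-1000, 1000].

No counterexample exists.

Answer: True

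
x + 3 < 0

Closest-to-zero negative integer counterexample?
Testing negative integers from -1 downward:
x = -1: LHS = (-1) + 3 = 2; 2 < 0 — FAILS  ← closest negative counterexample to 0

Answer: x = -1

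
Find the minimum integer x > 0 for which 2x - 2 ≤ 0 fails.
Testing positive integers:
x = 1: LHS = 2·1 - 2 = 0; 0 ≤ 0 — holds
x = 2: LHS = 2·2 - 2 = 2; 2 ≤ 0 — FAILS  ← smallest positive counterexample

Answer: x = 2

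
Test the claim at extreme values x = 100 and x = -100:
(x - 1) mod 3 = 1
x = 100: LHS = (100 - 1) mod 3 = 99 mod 3 = 0; 0 = 1 — FAILS
x = -100: LHS = ((-100) - 1) mod 3 = (-101) mod 3 = 1; 1 = 1 — holds

Answer: Partially: fails for x = 100, holds for x = -100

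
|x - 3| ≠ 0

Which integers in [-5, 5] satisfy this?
Holds for: {-5, -4, -3, -2, -1, 0, 1, 2, 4, 5}
Fails for: {3}

Answer: {-5, -4, -3, -2, -1, 0, 1, 2, 4, 5}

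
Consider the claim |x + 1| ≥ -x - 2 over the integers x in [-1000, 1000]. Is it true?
Over all integers in [-1000, 1000], LHS − RHS is smallest at x = -1, where it equals 1:
x = -1: LHS = |(-1) + 1| = |0| = 0, RHS = -(-1) - 2 = -1; 0 ≥ -1 — holds
At the ends of the range:
x = -1000: LHS = |(-1000) + 1| = |-999| = 999, RHS = -(-1000) - 2 = 998; 999 ≥ 998 — holds
x = 1000: LHS = |1000 + 1| = |1001| = 1001, RHS = -1000 - 2 = -1002; 1001 ≥ -1002 — holds
Hence LHS − RHS is never negative, i.e. LHS ≥ RHS throughout, so the relation holds for every integer in [-1000, 1000].

No counterexample exists.

Answer: True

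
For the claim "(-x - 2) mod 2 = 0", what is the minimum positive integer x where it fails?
Testing positive integers:
x = 1: LHS = (-1 - 2) mod 2 = (-3) mod 2 = 1; 1 = 0 — FAILS  ← smallest positive counterexample

Answer: x = 1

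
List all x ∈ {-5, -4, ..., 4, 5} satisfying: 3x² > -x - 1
Over all integers in [-5, 5], LHS − RHS is smallest at x = 0, where it equals 1:
x = 0: LHS = 3·0² = 0, RHS = -0 - 1 = -1; 0 > -1 — holds
At the ends of the range:
x = -5: LHS = 3·(-5)² = 75, RHS = -(-5) - 1 = 4; 75 > 4 — holds
x = 5: LHS = 3·5² = 75, RHS = -5 - 1 = -6; 75 > -6 — holds
Hence LHS − RHS is never zero or negative, i.e. LHS > RHS throughout, so the relation holds for every integer in [-5, 5].

Answer: All integers in [-5, 5]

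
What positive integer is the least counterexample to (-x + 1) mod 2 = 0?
Testing positive integers:
x = 1: LHS = (-1 + 1) mod 2 = 0 mod 2 = 0; 0 = 0 — holds
x = 2: LHS = (-2 + 1) mod 2 = (-1) mod 2 = 1; 1 = 0 — FAILS  ← smallest positive counterexample

Answer: x = 2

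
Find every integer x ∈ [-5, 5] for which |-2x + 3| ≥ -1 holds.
An absolute value is never negative, so the left side is ≥ 0 for every x, while the right side is -1. Tightest case in [-5, 5] is x = 1:
x = 1: LHS = |-2·1 + 3| = |1| = 1; 1 ≥ -1 — holds
Hence LHS − RHS is never negative, i.e. LHS ≥ RHS throughout, so the relation holds for every integer in [-5, 5].

Answer: All integers in [-5, 5]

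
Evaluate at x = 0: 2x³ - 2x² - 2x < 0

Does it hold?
x = 0: LHS = 2·0³ - 2·0² - 2·0 = 0; 0 < 0 — FAILS

The relation fails at x = 0, so x = 0 is a counterexample.

Answer: No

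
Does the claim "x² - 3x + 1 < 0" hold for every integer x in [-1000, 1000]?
The claim fails at x = 0:
x = 0: LHS = 0² - 3·0 + 1 = 1; 1 < 0 — FAILS

Because a single integer refutes it, the statement is false.

Answer: False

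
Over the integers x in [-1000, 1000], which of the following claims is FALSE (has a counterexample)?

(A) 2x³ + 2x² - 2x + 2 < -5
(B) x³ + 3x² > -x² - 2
(A) x = 0: LHS = 2·0³ + 2·0² - 2·0 + 2 = 2; 2 < -5 — FAILS
(B) x = -5: LHS = (-5)³ + 3·(-5)² = -50, RHS = -(-5)² - 2 = -27; -50 > -27 — FAILS

Answer: Both A and B are false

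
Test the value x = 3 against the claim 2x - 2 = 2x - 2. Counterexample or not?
Substitute x = 3 into the relation:
x = 3: LHS = 2·3 - 2 = 4, RHS = 2·3 - 2 = 4; 4 = 4 — holds

The relation holds at x = 3, so it is not a counterexample.

Answer: No, x = 3 is not a counterexample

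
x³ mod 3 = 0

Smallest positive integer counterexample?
Testing positive integers:
x = 1: LHS = (1³) mod 3 = 1 mod 3 = 1; 1 = 0 — FAILS  ← smallest positive counterexample

Answer: x = 1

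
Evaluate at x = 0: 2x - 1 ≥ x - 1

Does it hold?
x = 0: LHS = 2·0 - 1 = -1, RHS = 0 - 1 = -1; -1 ≥ -1 — holds

The relation is satisfied at x = 0.

Answer: Yes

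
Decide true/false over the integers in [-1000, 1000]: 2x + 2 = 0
The claim fails at x = 0:
x = 0: LHS = 2·0 + 2 = 2; 2 = 0 — FAILS

Because a single integer refutes it, the statement is false.

Answer: False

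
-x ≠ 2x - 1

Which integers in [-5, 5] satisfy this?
Track d = LHS − RHS over the integers in [-5, 5]. Equality would need d = 0, but d changes sign only between consecutive integers, jumping over 0:
x = 0: LHS = -0 = 0, RHS = 2·0 - 1 = -1; 0 ≠ -1 — holds  (d = 1)
x = 1: RHS = 2·1 - 1 = 1; -1 ≠ 1 — holds  (d = -2)
Away from these crossings d keeps a constant sign, and checking every integer in [-5, 5] confirms d ≠ 0 throughout. Hence the two sides are never equal, so the relation holds for every integer in [-5, 5].

Answer: All integers in [-5, 5]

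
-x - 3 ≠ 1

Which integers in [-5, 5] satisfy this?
Holds for: {-5, -3, -2, -1, 0, 1, 2, 3, 4, 5}
Fails for: {-4}

Answer: {-5, -3, -2, -1, 0, 1, 2, 3, 4, 5}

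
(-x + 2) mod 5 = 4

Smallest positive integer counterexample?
Testing positive integers:
x = 1: LHS = (-1 + 2) mod 5 = 1 mod 5 = 1; 1 = 4 — FAILS  ← smallest positive counterexample

Answer: x = 1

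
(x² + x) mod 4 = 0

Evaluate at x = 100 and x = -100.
x = 100: LHS = (100² + 100) mod 4 = 10100 mod 4 = 0; 0 = 0 — holds
x = -100: LHS = ((-100)² + (-100)) mod 4 = 9900 mod 4 = 0; 0 = 0 — holds

Answer: Yes, holds for both x = 100 and x = -100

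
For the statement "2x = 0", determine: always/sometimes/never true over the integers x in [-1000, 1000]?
Holds at x = 0: LHS = 2·0 = 0; 0 = 0 — holds
Fails at x = 1: LHS = 2·1 = 2; 2 = 0 — FAILS
It is satisfied by some integers in the range but not all.

Answer: Sometimes true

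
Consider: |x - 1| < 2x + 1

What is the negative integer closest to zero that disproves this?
Testing negative integers from -1 downward:
x = -1: LHS = |(-1) - 1| = |-2| = 2, RHS = 2·(-1) + 1 = -1; 2 < -1 — FAILS  ← closest negative counterexample to 0

Answer: x = -1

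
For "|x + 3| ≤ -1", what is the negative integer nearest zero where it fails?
Testing negative integers from -1 downward:
x = -1: LHS = |(-1) + 3| = |2| = 2; 2 ≤ -1 — FAILS  ← closest negative counterexample to 0

Answer: x = -1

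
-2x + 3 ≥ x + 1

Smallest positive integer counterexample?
Testing positive integers:
x = 1: LHS = -2·1 + 3 = 1, RHS = 1 + 1 = 2; 1 ≥ 2 — FAILS  ← smallest positive counterexample

Answer: x = 1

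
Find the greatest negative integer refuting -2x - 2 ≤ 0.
Testing negative integers from -1 downward:
x = -1: LHS = -2·(-1) - 2 = 0; 0 ≤ 0 — holds
x = -2: LHS = -2·(-2) - 2 = 2; 2 ≤ 0 — FAILS  ← closest negative counterexample to 0

Answer: x = -2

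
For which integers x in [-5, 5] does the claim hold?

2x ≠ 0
Holds for: {-5, -4, -3, -2, -1, 1, 2, 3, 4, 5}
Fails for: {0}

Answer: {-5, -4, -3, -2, -1, 1, 2, 3, 4, 5}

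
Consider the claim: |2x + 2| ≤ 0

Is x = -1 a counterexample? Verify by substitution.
Substitute x = -1 into the relation:
x = -1: LHS = |2·(-1) + 2| = |0| = 0; 0 ≤ 0 — holds

The claim holds here, so x = -1 is not a counterexample. (A counterexample exists elsewhere, e.g. x = 0.)

Answer: No, x = -1 is not a counterexample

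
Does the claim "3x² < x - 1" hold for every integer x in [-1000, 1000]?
The claim fails at x = 0:
x = 0: LHS = 3·0² = 0, RHS = 0 - 1 = -1; 0 < -1 — FAILS

Because a single integer refutes it, the statement is false.

Answer: False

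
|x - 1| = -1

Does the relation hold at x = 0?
x = 0: LHS = |0 - 1| = |-1| = 1; 1 = -1 — FAILS

The relation fails at x = 0, so x = 0 is a counterexample.

Answer: No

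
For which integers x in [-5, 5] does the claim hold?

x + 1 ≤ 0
Holds for: {-5, -4, -3, -2, -1}
Fails for: {0, 1, 2, 3, 4, 5}

Answer: {-5, -4, -3, -2, -1}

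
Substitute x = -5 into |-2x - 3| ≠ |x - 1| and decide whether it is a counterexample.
Substitute x = -5 into the relation:
x = -5: LHS = |-2·(-5) - 3| = |7| = 7, RHS = |(-5) - 1| = |-6| = 6; 7 ≠ 6 — holds

The claim holds here, so x = -5 is not a counterexample. (A counterexample exists elsewhere, e.g. x = -4.)

Answer: No, x = -5 is not a counterexample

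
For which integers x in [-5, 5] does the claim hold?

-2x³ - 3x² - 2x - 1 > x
Holds for: {-5, -4, -3, -2, -1}
Fails for: {0, 1, 2, 3, 4, 5}

Answer: {-5, -4, -3, -2, -1}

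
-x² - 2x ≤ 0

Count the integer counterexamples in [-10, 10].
Counterexamples in [-10, 10]: {-1}.

Counting them gives 1 values.

Answer: 1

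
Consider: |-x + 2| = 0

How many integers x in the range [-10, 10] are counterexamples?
Counterexamples in [-10, 10]: {-10, -9, -8, -7, -6, -5, -4, -3, -2, -1, 0, 1, 3, 4, 5, 6, 7, 8, 9, 10}.

Counting them gives 20 values.

Answer: 20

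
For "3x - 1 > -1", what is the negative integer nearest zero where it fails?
Testing negative integers from -1 downward:
x = -1: LHS = 3·(-1) - 1 = -4; -4 > -1 — FAILS  ← closest negative counterexample to 0

Answer: x = -1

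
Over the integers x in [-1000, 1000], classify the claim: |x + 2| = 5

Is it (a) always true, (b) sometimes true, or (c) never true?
Holds at x = 3: LHS = |3 + 2| = |5| = 5; 5 = 5 — holds
Fails at x = 0: LHS = |0 + 2| = |2| = 2; 2 = 5 — FAILS
It is satisfied by some integers in the range but not all.

Answer: Sometimes true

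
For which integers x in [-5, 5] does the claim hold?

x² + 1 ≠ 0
Over all integers in [-5, 5], LHS − RHS is always positive; it is smallest at x = 0, where it equals 1:
x = 0: LHS = 0² + 1 = 1; 1 ≠ 0 — holds
At the ends of the range:
x = -5: LHS = (-5)² + 1 = 26; 26 ≠ 0 — holds
x = 5: LHS = 5² + 1 = 26; 26 ≠ 0 — holds
Hence LHS − RHS is never 0, i.e. the two sides are never equal, so the relation holds for every integer in [-5, 5].

Answer: All integers in [-5, 5]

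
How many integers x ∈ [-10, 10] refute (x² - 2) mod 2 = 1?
Counterexamples in [-10, 10]: {-10, -8, -6, -4, -2, 0, 2, 4, 6, 8, 10}.

Counting them gives 11 values.

Answer: 11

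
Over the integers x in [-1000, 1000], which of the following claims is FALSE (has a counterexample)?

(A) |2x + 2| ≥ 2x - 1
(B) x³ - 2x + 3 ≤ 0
(A) Over all integers in [-1000, 1000], LHS − RHS is smallest at x = 0, where it equals 3:
x = 0: LHS = |2·0 + 2| = |2| = 2, RHS = 2·0 - 1 = -1; 2 ≥ -1 — holds
At the ends of the range:
x = -1000: LHS = |2·(-1000) + 2| = |-1998| = 1998, RHS = 2·(-1000) - 1 = -2001; 1998 ≥ -2001 — holds
x = 1000: LHS = |2·1000 + 2| = |2002| = 2002, RHS = 2·1000 - 1 = 1999; 2002 ≥ 1999 — holds
Hence LHS − RHS is never negative, i.e. LHS ≥ RHS throughout, so the relation holds for every integer in [-1000, 1000].

(B) x = 0: LHS = 0³ - 2·0 + 3 = 3; 3 ≤ 0 — FAILS

Only (B) has a counterexample.

Answer: B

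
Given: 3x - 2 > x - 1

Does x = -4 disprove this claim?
Substitute x = -4 into the relation:
x = -4: LHS = 3·(-4) - 2 = -14, RHS = (-4) - 1 = -5; -14 > -5 — FAILS

Since the claim fails at x = -4, this value is a counterexample.

Answer: Yes, x = -4 is a counterexample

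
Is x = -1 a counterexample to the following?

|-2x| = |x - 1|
Substitute x = -1 into the relation:
x = -1: LHS = |-2·(-1)| = |2| = 2, RHS = |(-1) - 1| = |-2| = 2; 2 = 2 — holds

The claim holds here, so x = -1 is not a counterexample. (A counterexample exists elsewhere, e.g. x = 0.)

Answer: No, x = -1 is not a counterexample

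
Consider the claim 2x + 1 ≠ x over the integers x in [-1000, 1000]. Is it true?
The claim fails at x = -1:
x = -1: LHS = 2·(-1) + 1 = -1; -1 ≠ -1 — FAILS

Because a single integer refutes it, the statement is false.

Answer: False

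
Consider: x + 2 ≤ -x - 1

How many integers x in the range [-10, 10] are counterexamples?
Counterexamples in [-10, 10]: {-1, 0, 1, 2, 3, 4, 5, 6, 7, 8, 9, 10}.

Counting them gives 12 values.

Answer: 12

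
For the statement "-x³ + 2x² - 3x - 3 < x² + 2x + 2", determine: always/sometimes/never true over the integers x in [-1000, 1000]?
Holds at x = 0: LHS = -0³ + 2·0² - 3·0 - 3 = -3, RHS = 0² + 2·0 + 2 = 2; -3 < 2 — holds
Fails at x = -1: LHS = -(-1)³ + 2·(-1)² - 3·(-1) - 3 = 3, RHS = (-1)² + 2·(-1) + 2 = 1; 3 < 1 — FAILS
It is satisfied by some integers in the range but not all.

Answer: Sometimes true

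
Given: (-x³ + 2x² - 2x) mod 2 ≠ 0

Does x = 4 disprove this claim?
Substitute x = 4 into the relation:
x = 4: LHS = (-4³ + 2·4² - 2·4) mod 2 = (-40) mod 2 = 0; 0 ≠ 0 — FAILS

Since the claim fails at x = 4, this value is a counterexample.

Answer: Yes, x = 4 is a counterexample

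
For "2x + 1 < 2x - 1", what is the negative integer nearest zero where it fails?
Testing negative integers from -1 downward:
x = -1: LHS = 2·(-1) + 1 = -1, RHS = 2·(-1) - 1 = -3; -1 < -3 — FAILS  ← closest negative counterexample to 0

Answer: x = -1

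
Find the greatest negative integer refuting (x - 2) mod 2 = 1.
Testing negative integers from -1 downward:
x = -1: LHS = ((-1) - 2) mod 2 = (-3) mod 2 = 1; 1 = 1 — holds
x = -2: LHS = ((-2) - 2) mod 2 = (-4) mod 2 = 0; 0 = 1 — FAILS  ← closest negative counterexample to 0

Answer: x = -2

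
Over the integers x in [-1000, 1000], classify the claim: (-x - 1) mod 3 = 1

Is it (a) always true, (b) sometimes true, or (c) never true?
Holds at x = 1: LHS = (-1 - 1) mod 3 = (-2) mod 3 = 1; 1 = 1 — holds
Fails at x = 0: LHS = (-0 - 1) mod 3 = (-1) mod 3 = 2; 2 = 1 — FAILS
It is satisfied by some integers in the range but not all.

Answer: Sometimes true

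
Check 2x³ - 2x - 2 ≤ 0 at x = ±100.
x = 100: LHS = 2·100³ - 2·100 - 2 = 1999798; 1999798 ≤ 0 — FAILS
x = -100: LHS = 2·(-100)³ - 2·(-100) - 2 = -1999802; -1999802 ≤ 0 — holds

Answer: Partially: fails for x = 100, holds for x = -100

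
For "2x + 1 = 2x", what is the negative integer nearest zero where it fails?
Testing negative integers from -1 downward:
x = -1: LHS = 2·(-1) + 1 = -1, RHS = 2·(-1) = -2; -1 = -2 — FAILS  ← closest negative counterexample to 0

Answer: x = -1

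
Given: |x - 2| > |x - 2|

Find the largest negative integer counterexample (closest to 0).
Testing negative integers from -1 downward:
x = -1: LHS = |(-1) - 2| = |-3| = 3, RHS = |(-1) - 2| = |-3| = 3; 3 > 3 — FAILS  ← closest negative counterexample to 0

Answer: x = -1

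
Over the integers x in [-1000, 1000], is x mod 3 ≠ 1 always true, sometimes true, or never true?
Holds at x = 0: LHS = 0 mod 3 = 0; 0 ≠ 1 — holds
Fails at x = 1: LHS = 1 mod 3 = 1; 1 ≠ 1 — FAILS
It is satisfied by some integers in the range but not all.

Answer: Sometimes true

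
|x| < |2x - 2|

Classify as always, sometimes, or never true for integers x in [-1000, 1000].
Holds at x = 0: LHS = |0| = 0, RHS = |2·0 - 2| = |-2| = 2; 0 < 2 — holds
Fails at x = 1: LHS = |1| = 1, RHS = |2·1 - 2| = |0| = 0; 1 < 0 — FAILS
It is satisfied by some integers in the range but not all.

Answer: Sometimes true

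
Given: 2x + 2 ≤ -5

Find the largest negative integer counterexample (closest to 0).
Testing negative integers from -1 downward:
x = -1: LHS = 2·(-1) + 2 = 0; 0 ≤ -5 — FAILS  ← closest negative counterexample to 0

Answer: x = -1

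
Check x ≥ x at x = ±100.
x = 100: 100 ≥ 100 — holds
x = -100: -100 ≥ -100 — holds

Answer: Yes, holds for both x = 100 and x = -100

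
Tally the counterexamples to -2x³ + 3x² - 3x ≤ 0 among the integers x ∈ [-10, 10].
Counterexamples in [-10, 10]: {-10, -9, -8, -7, -6, -5, -4, -3, -2, -1}.

Counting them gives 10 values.

Answer: 10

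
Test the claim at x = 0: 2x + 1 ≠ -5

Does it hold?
x = 0: LHS = 2·0 + 1 = 1; 1 ≠ -5 — holds

The relation is satisfied at x = 0.

Answer: Yes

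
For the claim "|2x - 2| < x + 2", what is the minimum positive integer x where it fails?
Testing positive integers:
x = 1: LHS = |2·1 - 2| = |0| = 0, RHS = 1 + 2 = 3; 0 < 3 — holds
x = 2: LHS = |2·2 - 2| = |2| = 2, RHS = 2 + 2 = 4; 2 < 4 — holds
x = 3: LHS = |2·3 - 2| = |4| = 4, RHS = 3 + 2 = 5; 4 < 5 — holds
x = 4: LHS = |2·4 - 2| = |6| = 6, RHS = 4 + 2 = 6; 6 < 6 — FAILS  ← smallest positive counterexample

Answer: x = 4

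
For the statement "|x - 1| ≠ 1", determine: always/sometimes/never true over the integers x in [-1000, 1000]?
Holds at x = 1: LHS = |1 - 1| = |0| = 0; 0 ≠ 1 — holds
Fails at x = 0: LHS = |0 - 1| = |-1| = 1; 1 ≠ 1 — FAILS
It is satisfied by some integers in the range but not all.

Answer: Sometimes true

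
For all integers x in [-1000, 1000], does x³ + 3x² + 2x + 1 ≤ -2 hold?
The claim fails at x = 0:
x = 0: LHS = 0³ + 3·0² + 2·0 + 1 = 1; 1 ≤ -2 — FAILS

Because a single integer refutes it, the statement is false.

Answer: False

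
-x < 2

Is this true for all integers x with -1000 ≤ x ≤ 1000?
The claim fails at x = -2:
x = -2: LHS = -(-2) = 2; 2 < 2 — FAILS

Because a single integer refutes it, the statement is false.

Answer: False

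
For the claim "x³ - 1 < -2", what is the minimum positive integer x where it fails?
Testing positive integers:
x = 1: LHS = 1³ - 1 = 0; 0 < -2 — FAILS  ← smallest positive counterexample

Answer: x = 1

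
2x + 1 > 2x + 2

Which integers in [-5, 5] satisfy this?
Over all integers in [-5, 5], LHS − RHS is largest at x = 0, where it equals -1:
x = 0: LHS = 2·0 + 1 = 1, RHS = 2·0 + 2 = 2; 1 > 2 — FAILS
At the ends of the range:
x = -5: LHS = 2·(-5) + 1 = -9, RHS = 2·(-5) + 2 = -8; -9 > -8 — FAILS
x = 5: LHS = 2·5 + 1 = 11, RHS = 2·5 + 2 = 12; 11 > 12 — FAILS
Hence LHS − RHS is never positive, i.e. LHS ≤ RHS throughout, so the claimed relation (>) fails for every integer in [-5, 5].

Answer: None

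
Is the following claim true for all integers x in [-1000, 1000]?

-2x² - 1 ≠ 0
Over all integers in [-1000, 1000], LHS − RHS is always negative; it is closest to 0 at x = 0, where it equals -1:
x = 0: LHS = -2·0² - 1 = -1; -1 ≠ 0 — holds
At the ends of the range:
x = -1000: LHS = -2·(-1000)² - 1 = -2000001; -2000001 ≠ 0 — holds
x = 1000: LHS = -2·1000² - 1 = -2000001; -2000001 ≠ 0 — holds
Hence LHS − RHS is never 0, i.e. the two sides are never equal, so the relation holds for every integer in [-1000, 1000].

No counterexample exists.

Answer: True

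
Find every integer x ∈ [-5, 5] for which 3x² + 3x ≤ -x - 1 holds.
Holds for: {-1}
Fails for: {-5, -4, -3, -2, 0, 1, 2, 3, 4, 5}

Answer: {-1}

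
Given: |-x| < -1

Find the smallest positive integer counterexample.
Testing positive integers:
x = 1: LHS = |-1| = 1; 1 < -1 — FAILS  ← smallest positive counterexample

Answer: x = 1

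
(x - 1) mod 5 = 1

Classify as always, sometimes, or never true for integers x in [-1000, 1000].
Holds at x = 2: LHS = (2 - 1) mod 5 = 1 mod 5 = 1; 1 = 1 — holds
Fails at x = 0: LHS = (0 - 1) mod 5 = (-1) mod 5 = 4; 4 = 1 — FAILS
It is satisfied by some integers in the range but not all.

Answer: Sometimes true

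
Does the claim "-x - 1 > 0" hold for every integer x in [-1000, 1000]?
The claim fails at x = 0:
x = 0: LHS = -0 - 1 = -1; -1 > 0 — FAILS

Because a single integer refutes it, the statement is false.

Answer: False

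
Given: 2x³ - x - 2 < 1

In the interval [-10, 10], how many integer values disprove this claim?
Counterexamples in [-10, 10]: {2, 3, 4, 5, 6, 7, 8, 9, 10}.

Counting them gives 9 values.

Answer: 9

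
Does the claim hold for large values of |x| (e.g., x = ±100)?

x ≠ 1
x = 100: 100 ≠ 1 — holds
x = -100: -100 ≠ 1 — holds

Answer: Yes, holds for both x = 100 and x = -100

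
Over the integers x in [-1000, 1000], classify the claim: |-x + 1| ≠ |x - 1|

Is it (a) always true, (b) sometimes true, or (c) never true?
LHS − RHS = 0 at every integer in [-1000, 1000]; the two sides always agree. For instance:
x = -1000: LHS = |-(-1000) + 1| = |1001| = 1001, RHS = |(-1000) - 1| = |-1001| = 1001; 1001 ≠ 1001 — FAILS
x = 0: LHS = |-0 + 1| = |1| = 1, RHS = |0 - 1| = |-1| = 1; 1 ≠ 1 — FAILS
x = 1000: LHS = |-1000 + 1| = |-999| = 999, RHS = |1000 - 1| = |999| = 999; 999 ≠ 999 — FAILS
The sides are never unequal, so the claimed relation (≠) fails for every integer in [-1000, 1000].

No integer in the range satisfies it.

Answer: Never true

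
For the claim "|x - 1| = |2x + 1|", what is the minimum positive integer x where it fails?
Testing positive integers:
x = 1: LHS = |1 - 1| = |0| = 0, RHS = |2·1 + 1| = |3| = 3; 0 = 3 — FAILS  ← smallest positive counterexample

Answer: x = 1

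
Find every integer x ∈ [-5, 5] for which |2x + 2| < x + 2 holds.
Holds for: {-1}
Fails for: {-5, -4, -3, -2, 0, 1, 2, 3, 4, 5}

Answer: {-1}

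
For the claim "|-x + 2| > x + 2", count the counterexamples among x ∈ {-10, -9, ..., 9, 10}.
Counterexamples in [-10, 10]: {0, 1, 2, 3, 4, 5, 6, 7, 8, 9, 10}.

Counting them gives 11 values.

Answer: 11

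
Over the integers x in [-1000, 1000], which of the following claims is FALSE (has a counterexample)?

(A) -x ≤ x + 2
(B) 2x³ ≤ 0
(A) x = -2: LHS = -(-2) = 2, RHS = (-2) + 2 = 0; 2 ≤ 0 — FAILS
(B) x = 1: LHS = 2·1³ = 2; 2 ≤ 0 — FAILS

Answer: Both A and B are false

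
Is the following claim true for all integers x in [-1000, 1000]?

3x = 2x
The claim fails at x = 1:
x = 1: LHS = 3·1 = 3, RHS = 2·1 = 2; 3 = 2 — FAILS

Because a single integer refutes it, the statement is false.

Answer: False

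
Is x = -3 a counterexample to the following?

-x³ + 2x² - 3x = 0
Substitute x = -3 into the relation:
x = -3: LHS = -(-3)³ + 2·(-3)² - 3·(-3) = 54; 54 = 0 — FAILS

Since the claim fails at x = -3, this value is a counterexample.

Answer: Yes, x = -3 is a counterexample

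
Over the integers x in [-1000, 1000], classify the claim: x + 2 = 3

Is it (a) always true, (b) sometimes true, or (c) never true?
Holds at x = 1: LHS = 1 + 2 = 3; 3 = 3 — holds
Fails at x = 0: LHS = 0 + 2 = 2; 2 = 3 — FAILS
It is satisfied by some integers in the range but not all.

Answer: Sometimes true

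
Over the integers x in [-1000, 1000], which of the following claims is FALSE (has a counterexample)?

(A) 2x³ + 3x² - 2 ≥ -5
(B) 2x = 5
(A) x = -2: LHS = 2·(-2)³ + 3·(-2)² - 2 = -6; -6 ≥ -5 — FAILS
(B) x = 0: LHS = 2·0 = 0; 0 = 5 — FAILS

Answer: Both A and B are false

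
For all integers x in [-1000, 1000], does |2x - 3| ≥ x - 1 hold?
Over all integers in [-1000, 1000], LHS − RHS is smallest at x = 2, where it equals 0:
x = 2: LHS = |2·2 - 3| = |1| = 1, RHS = 2 - 1 = 1; 1 ≥ 1 — holds
At the ends of the range:
x = -1000: LHS = |2·(-1000) - 3| = |-2003| = 2003, RHS = (-1000) - 1 = -1001; 2003 ≥ -1001 — holds
x = 1000: LHS = |2·1000 - 3| = |1997| = 1997, RHS = 1000 - 1 = 999; 1997 ≥ 999 — holds
Hence LHS − RHS is never negative, i.e. LHS ≥ RHS throughout, so the relation holds for every integer in [-1000, 1000].

No counterexample exists.

Answer: True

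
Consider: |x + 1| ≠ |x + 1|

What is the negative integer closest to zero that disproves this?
Testing negative integers from -1 downward:
x = -1: LHS = |(-1) + 1| = |0| = 0, RHS = |(-1) + 1| = |0| = 0; 0 ≠ 0 — FAILS  ← closest negative counterexample to 0

Answer: x = -1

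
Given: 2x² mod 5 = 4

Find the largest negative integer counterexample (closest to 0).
Testing negative integers from -1 downward:
x = -1: LHS = (2·(-1)²) mod 5 = 2 mod 5 = 2; 2 = 4 — FAILS  ← closest negative counterexample to 0

Answer: x = -1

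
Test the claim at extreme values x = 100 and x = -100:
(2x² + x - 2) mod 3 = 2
x = 100: LHS = (2·100² + 100 - 2) mod 3 = 20098 mod 3 = 1; 1 = 2 — FAILS
x = -100: LHS = (2·(-100)² + (-100) - 2) mod 3 = 19898 mod 3 = 2; 2 = 2 — holds

Answer: Partially: fails for x = 100, holds for x = -100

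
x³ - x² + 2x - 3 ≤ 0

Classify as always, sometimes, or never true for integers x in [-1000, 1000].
Holds at x = 0: LHS = 0³ - 0² + 2·0 - 3 = -3; -3 ≤ 0 — holds
Fails at x = 2: LHS = 2³ - 2² + 2·2 - 3 = 5; 5 ≤ 0 — FAILS
It is satisfied by some integers in the range but not all.

Answer: Sometimes true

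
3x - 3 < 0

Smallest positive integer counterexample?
Testing positive integers:
x = 1: LHS = 3·1 - 3 = 0; 0 < 0 — FAILS  ← smallest positive counterexample

Answer: x = 1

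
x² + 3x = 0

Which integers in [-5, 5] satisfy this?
Holds for: {-3, 0}
Fails for: {-5, -4, -2, -1, 1, 2, 3, 4, 5}

Answer: {-3, 0}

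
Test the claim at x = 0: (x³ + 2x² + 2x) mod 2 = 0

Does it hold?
x = 0: LHS = (0³ + 2·0² + 2·0) mod 2 = 0 mod 2 = 0; 0 = 0 — holds

The relation is satisfied at x = 0.

Answer: Yes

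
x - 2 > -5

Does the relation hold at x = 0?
x = 0: LHS = 0 - 2 = -2; -2 > -5 — holds

The relation is satisfied at x = 0.

Answer: Yes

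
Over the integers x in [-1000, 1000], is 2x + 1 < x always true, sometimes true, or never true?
Holds at x = -2: LHS = 2·(-2) + 1 = -3; -3 < -2 — holds
Fails at x = 0: LHS = 2·0 + 1 = 1; 1 < 0 — FAILS
It is satisfied by some integers in the range but not all.

Answer: Sometimes true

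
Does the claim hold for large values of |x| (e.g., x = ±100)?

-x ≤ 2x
x = 100: RHS = 2·100 = 200; -100 ≤ 200 — holds
x = -100: LHS = -(-100) = 100, RHS = 2·(-100) = -200; 100 ≤ -200 — FAILS

Answer: Partially: holds for x = 100, fails for x = -100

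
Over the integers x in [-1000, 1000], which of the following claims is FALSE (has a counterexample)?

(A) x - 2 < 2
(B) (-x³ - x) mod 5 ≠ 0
(A) x = 4: LHS = 4 - 2 = 2; 2 < 2 — FAILS
(B) x = 0: LHS = (-0³ - 0) mod 5 = 0 mod 5 = 0; 0 ≠ 0 — FAILS

Answer: Both A and B are false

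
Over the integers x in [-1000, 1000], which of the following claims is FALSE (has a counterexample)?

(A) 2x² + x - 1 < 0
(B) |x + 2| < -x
(A) x = 1: LHS = 2·1² + 1 - 1 = 2; 2 < 0 — FAILS
(B) x = 0: LHS = |0 + 2| = |2| = 2, RHS = -0 = 0; 2 < 0 — FAILS

Answer: Both A and B are false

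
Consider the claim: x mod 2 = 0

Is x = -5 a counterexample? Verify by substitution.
Substitute x = -5 into the relation:
x = -5: LHS = (-5) mod 2 = 1; 1 = 0 — FAILS

Since the claim fails at x = -5, this value is a counterexample.

Answer: Yes, x = -5 is a counterexample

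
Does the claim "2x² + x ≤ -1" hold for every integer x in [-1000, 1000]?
The claim fails at x = 0:
x = 0: LHS = 2·0² + 0 = 0; 0 ≤ -1 — FAILS

Because a single integer refutes it, the statement is false.

Answer: False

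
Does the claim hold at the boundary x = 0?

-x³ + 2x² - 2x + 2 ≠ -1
x = 0: LHS = -0³ + 2·0² - 2·0 + 2 = 2; 2 ≠ -1 — holds

The relation is satisfied at x = 0.

Answer: Yes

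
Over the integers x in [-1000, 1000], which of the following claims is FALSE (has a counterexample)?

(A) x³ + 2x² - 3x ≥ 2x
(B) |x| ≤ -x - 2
(A) x = 1: LHS = 1³ + 2·1² - 3·1 = 0, RHS = 2·1 = 2; 0 ≥ 2 — FAILS
(B) x = 0: LHS = |0| = 0, RHS = -0 - 2 = -2; 0 ≤ -2 — FAILS

Answer: Both A and B are false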